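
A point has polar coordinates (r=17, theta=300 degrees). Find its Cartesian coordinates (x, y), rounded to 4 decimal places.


x = 17 * cos(300) = 8.5
y = 17 * sin(300) = -14.7224

(8.5, -14.7224)


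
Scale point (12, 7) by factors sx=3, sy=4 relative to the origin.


Scaling: (x*sx, y*sy) = (12*3, 7*4) = (36, 28)

(36, 28)


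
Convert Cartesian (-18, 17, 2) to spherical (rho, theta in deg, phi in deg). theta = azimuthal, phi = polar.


rho = sqrt((-18)^2 + 17^2 + 2^2) = 24.8395
theta = atan2(17, -18) = 136.6366 deg
phi = acos(2/24.8395) = 85.3817 deg

rho = 24.8395, theta = 136.6366 deg, phi = 85.3817 deg


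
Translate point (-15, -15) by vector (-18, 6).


Translation: (x+dx, y+dy) = (-15+-18, -15+6) = (-33, -9)

(-33, -9)


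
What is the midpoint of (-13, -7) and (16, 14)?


Midpoint = ((-13+16)/2, (-7+14)/2) = (1.5, 3.5)

(1.5, 3.5)


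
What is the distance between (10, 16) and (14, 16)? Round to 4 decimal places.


d = sqrt((14-10)^2 + (16-16)^2) = 4

4


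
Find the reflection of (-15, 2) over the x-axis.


Reflection across x-axis: (x, y) -> (x, -y)
(-15, 2) -> (-15, -2)

(-15, -2)


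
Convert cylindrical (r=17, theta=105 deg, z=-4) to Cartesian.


x = 17 * cos(105) = -4.3999
y = 17 * sin(105) = 16.4207
z = -4

(-4.3999, 16.4207, -4)


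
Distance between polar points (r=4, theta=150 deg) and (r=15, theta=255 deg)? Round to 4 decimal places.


d = sqrt(r1^2 + r2^2 - 2*r1*r2*cos(t2-t1))
d = sqrt(4^2 + 15^2 - 2*4*15*cos(255-150)) = 16.4942

16.4942


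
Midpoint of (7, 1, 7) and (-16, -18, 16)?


Midpoint = ((7+-16)/2, (1+-18)/2, (7+16)/2) = (-4.5, -8.5, 11.5)

(-4.5, -8.5, 11.5)


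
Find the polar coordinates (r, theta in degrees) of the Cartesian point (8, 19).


r = sqrt(8^2 + 19^2) = 20.6155
theta = atan2(19, 8) = 67.1663 degrees

r = 20.6155, theta = 67.1663 degrees


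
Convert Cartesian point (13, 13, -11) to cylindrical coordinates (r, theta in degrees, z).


r = sqrt(13^2 + 13^2) = 18.3848
theta = atan2(13, 13) = 45 deg
z = -11

r = 18.3848, theta = 45 deg, z = -11


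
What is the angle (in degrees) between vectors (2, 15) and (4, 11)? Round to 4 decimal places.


dot = 2*4 + 15*11 = 173
|u| = 15.1327, |v| = 11.7047
cos(angle) = 0.9767
angle = 12.3885 degrees

12.3885 degrees


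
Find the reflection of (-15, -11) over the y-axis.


Reflection across y-axis: (x, y) -> (-x, y)
(-15, -11) -> (15, -11)

(15, -11)


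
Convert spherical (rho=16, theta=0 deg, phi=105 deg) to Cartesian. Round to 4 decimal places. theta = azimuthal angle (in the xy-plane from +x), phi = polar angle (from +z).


x = 16 * sin(105) * cos(0) = 15.4548
y = 16 * sin(105) * sin(0) = 0
z = 16 * cos(105) = -4.1411

(15.4548, 0, -4.1411)


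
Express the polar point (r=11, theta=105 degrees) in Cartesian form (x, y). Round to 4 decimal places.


x = 11 * cos(105) = -2.847
y = 11 * sin(105) = 10.6252

(-2.847, 10.6252)


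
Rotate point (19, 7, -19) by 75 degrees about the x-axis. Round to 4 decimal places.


x' = 19
y' = 7*cos(75) - -19*sin(75) = 20.1643
z' = 7*sin(75) + -19*cos(75) = 1.8439

(19, 20.1643, 1.8439)


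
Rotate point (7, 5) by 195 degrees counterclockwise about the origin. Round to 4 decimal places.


x' = 7*cos(195) - 5*sin(195) = -5.4674
y' = 7*sin(195) + 5*cos(195) = -6.6414

(-5.4674, -6.6414)


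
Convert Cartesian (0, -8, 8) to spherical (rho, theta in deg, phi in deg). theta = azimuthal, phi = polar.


rho = sqrt(0^2 + (-8)^2 + 8^2) = 11.3137
theta = atan2(-8, 0) = 270 deg
phi = acos(8/11.3137) = 45 deg

rho = 11.3137, theta = 270 deg, phi = 45 deg


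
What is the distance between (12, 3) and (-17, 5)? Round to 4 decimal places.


d = sqrt((-17-12)^2 + (5-3)^2) = 29.0689

29.0689


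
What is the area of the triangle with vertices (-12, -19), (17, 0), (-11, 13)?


Area = |x1(y2-y3) + x2(y3-y1) + x3(y1-y2)| / 2
= |-12*(0-13) + 17*(13--19) + -11*(-19-0)| / 2
= 454.5

454.5


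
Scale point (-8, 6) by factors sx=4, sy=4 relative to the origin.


Scaling: (x*sx, y*sy) = (-8*4, 6*4) = (-32, 24)

(-32, 24)


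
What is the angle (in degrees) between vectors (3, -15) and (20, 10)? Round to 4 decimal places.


dot = 3*20 + -15*10 = -90
|u| = 15.2971, |v| = 22.3607
cos(angle) = -0.2631
angle = 105.2551 degrees

105.2551 degrees


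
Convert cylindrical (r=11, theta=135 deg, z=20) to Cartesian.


x = 11 * cos(135) = -7.7782
y = 11 * sin(135) = 7.7782
z = 20

(-7.7782, 7.7782, 20)


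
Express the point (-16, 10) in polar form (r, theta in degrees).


r = sqrt((-16)^2 + 10^2) = 18.868
theta = atan2(10, -16) = 147.9946 degrees

r = 18.868, theta = 147.9946 degrees


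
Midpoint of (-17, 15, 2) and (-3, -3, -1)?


Midpoint = ((-17+-3)/2, (15+-3)/2, (2+-1)/2) = (-10, 6, 0.5)

(-10, 6, 0.5)


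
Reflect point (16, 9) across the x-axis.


Reflection across x-axis: (x, y) -> (x, -y)
(16, 9) -> (16, -9)

(16, -9)


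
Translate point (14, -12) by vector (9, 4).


Translation: (x+dx, y+dy) = (14+9, -12+4) = (23, -8)

(23, -8)


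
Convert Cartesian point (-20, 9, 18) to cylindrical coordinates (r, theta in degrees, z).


r = sqrt((-20)^2 + 9^2) = 21.9317
theta = atan2(9, -20) = 155.7723 deg
z = 18

r = 21.9317, theta = 155.7723 deg, z = 18


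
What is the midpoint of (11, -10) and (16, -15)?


Midpoint = ((11+16)/2, (-10+-15)/2) = (13.5, -12.5)

(13.5, -12.5)


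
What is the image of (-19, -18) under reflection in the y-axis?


Reflection across y-axis: (x, y) -> (-x, y)
(-19, -18) -> (19, -18)

(19, -18)


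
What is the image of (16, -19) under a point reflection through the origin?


Reflection through origin: (x, y) -> (-x, -y)
(16, -19) -> (-16, 19)

(-16, 19)


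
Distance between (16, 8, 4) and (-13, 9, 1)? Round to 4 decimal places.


d = sqrt((-13-16)^2 + (9-8)^2 + (1-4)^2) = 29.1719

29.1719


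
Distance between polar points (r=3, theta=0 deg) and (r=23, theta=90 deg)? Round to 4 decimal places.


d = sqrt(r1^2 + r2^2 - 2*r1*r2*cos(t2-t1))
d = sqrt(3^2 + 23^2 - 2*3*23*cos(90-0)) = 23.1948

23.1948


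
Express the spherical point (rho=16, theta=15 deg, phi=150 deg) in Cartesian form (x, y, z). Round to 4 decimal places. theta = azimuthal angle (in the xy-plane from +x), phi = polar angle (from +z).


x = 16 * sin(150) * cos(15) = 7.7274
y = 16 * sin(150) * sin(15) = 2.0706
z = 16 * cos(150) = -13.8564

(7.7274, 2.0706, -13.8564)


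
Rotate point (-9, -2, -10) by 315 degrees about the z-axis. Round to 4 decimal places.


x' = -9*cos(315) - -2*sin(315) = -7.7782
y' = -9*sin(315) + -2*cos(315) = 4.9497
z' = -10

(-7.7782, 4.9497, -10)


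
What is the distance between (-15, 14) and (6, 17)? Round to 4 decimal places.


d = sqrt((6--15)^2 + (17-14)^2) = 21.2132

21.2132


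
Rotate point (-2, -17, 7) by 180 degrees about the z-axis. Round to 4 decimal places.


x' = -2*cos(180) - -17*sin(180) = 2
y' = -2*sin(180) + -17*cos(180) = 17
z' = 7

(2, 17, 7)


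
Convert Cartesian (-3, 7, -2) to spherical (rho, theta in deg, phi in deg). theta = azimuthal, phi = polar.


rho = sqrt((-3)^2 + 7^2 + (-2)^2) = 7.874
theta = atan2(7, -3) = 113.1986 deg
phi = acos(-2/7.874) = 104.7144 deg

rho = 7.874, theta = 113.1986 deg, phi = 104.7144 deg


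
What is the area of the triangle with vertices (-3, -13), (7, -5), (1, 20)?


Area = |x1(y2-y3) + x2(y3-y1) + x3(y1-y2)| / 2
= |-3*(-5-20) + 7*(20--13) + 1*(-13--5)| / 2
= 149

149


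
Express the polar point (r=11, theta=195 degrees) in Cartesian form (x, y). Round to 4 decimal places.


x = 11 * cos(195) = -10.6252
y = 11 * sin(195) = -2.847

(-10.6252, -2.847)


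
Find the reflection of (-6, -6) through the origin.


Reflection through origin: (x, y) -> (-x, -y)
(-6, -6) -> (6, 6)

(6, 6)


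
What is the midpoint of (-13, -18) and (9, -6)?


Midpoint = ((-13+9)/2, (-18+-6)/2) = (-2, -12)

(-2, -12)


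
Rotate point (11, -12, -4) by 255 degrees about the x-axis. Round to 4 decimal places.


x' = 11
y' = -12*cos(255) - -4*sin(255) = -0.7579
z' = -12*sin(255) + -4*cos(255) = 12.6264

(11, -0.7579, 12.6264)


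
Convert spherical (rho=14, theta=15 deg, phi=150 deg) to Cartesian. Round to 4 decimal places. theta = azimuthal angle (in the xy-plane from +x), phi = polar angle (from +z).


x = 14 * sin(150) * cos(15) = 6.7615
y = 14 * sin(150) * sin(15) = 1.8117
z = 14 * cos(150) = -12.1244

(6.7615, 1.8117, -12.1244)


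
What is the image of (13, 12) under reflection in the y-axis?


Reflection across y-axis: (x, y) -> (-x, y)
(13, 12) -> (-13, 12)

(-13, 12)


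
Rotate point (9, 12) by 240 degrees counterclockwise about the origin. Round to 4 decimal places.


x' = 9*cos(240) - 12*sin(240) = 5.8923
y' = 9*sin(240) + 12*cos(240) = -13.7942

(5.8923, -13.7942)


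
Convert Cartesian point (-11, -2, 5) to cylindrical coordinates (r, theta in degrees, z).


r = sqrt((-11)^2 + (-2)^2) = 11.1803
theta = atan2(-2, -11) = 190.3048 deg
z = 5

r = 11.1803, theta = 190.3048 deg, z = 5


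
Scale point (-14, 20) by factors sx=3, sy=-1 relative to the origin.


Scaling: (x*sx, y*sy) = (-14*3, 20*-1) = (-42, -20)

(-42, -20)


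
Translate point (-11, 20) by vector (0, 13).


Translation: (x+dx, y+dy) = (-11+0, 20+13) = (-11, 33)

(-11, 33)


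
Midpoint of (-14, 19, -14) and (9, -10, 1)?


Midpoint = ((-14+9)/2, (19+-10)/2, (-14+1)/2) = (-2.5, 4.5, -6.5)

(-2.5, 4.5, -6.5)


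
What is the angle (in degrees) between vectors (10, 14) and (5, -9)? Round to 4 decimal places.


dot = 10*5 + 14*-9 = -76
|u| = 17.2047, |v| = 10.2956
cos(angle) = -0.4291
angle = 115.4077 degrees

115.4077 degrees


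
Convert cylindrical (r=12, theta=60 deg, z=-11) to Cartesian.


x = 12 * cos(60) = 6
y = 12 * sin(60) = 10.3923
z = -11

(6, 10.3923, -11)


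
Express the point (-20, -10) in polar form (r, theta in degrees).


r = sqrt((-20)^2 + (-10)^2) = 22.3607
theta = atan2(-10, -20) = 206.5651 degrees

r = 22.3607, theta = 206.5651 degrees


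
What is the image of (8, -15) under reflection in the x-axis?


Reflection across x-axis: (x, y) -> (x, -y)
(8, -15) -> (8, 15)

(8, 15)


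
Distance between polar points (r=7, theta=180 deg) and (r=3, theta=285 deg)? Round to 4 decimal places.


d = sqrt(r1^2 + r2^2 - 2*r1*r2*cos(t2-t1))
d = sqrt(7^2 + 3^2 - 2*7*3*cos(285-180)) = 8.2988

8.2988


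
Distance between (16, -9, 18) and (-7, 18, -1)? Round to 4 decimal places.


d = sqrt((-7-16)^2 + (18--9)^2 + (-1-18)^2) = 40.2368

40.2368


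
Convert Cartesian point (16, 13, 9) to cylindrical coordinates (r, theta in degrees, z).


r = sqrt(16^2 + 13^2) = 20.6155
theta = atan2(13, 16) = 39.0939 deg
z = 9

r = 20.6155, theta = 39.0939 deg, z = 9


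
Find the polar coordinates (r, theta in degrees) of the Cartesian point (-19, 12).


r = sqrt((-19)^2 + 12^2) = 22.4722
theta = atan2(12, -19) = 147.7244 degrees

r = 22.4722, theta = 147.7244 degrees


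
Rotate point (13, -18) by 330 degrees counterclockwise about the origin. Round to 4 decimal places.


x' = 13*cos(330) - -18*sin(330) = 2.2583
y' = 13*sin(330) + -18*cos(330) = -22.0885

(2.2583, -22.0885)


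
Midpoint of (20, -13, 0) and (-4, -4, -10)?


Midpoint = ((20+-4)/2, (-13+-4)/2, (0+-10)/2) = (8, -8.5, -5)

(8, -8.5, -5)


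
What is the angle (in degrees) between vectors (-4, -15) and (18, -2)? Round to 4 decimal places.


dot = -4*18 + -15*-2 = -42
|u| = 15.5242, |v| = 18.1108
cos(angle) = -0.1494
angle = 98.5912 degrees

98.5912 degrees


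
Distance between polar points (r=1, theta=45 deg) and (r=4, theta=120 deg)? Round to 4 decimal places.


d = sqrt(r1^2 + r2^2 - 2*r1*r2*cos(t2-t1))
d = sqrt(1^2 + 4^2 - 2*1*4*cos(120-45)) = 3.8639

3.8639


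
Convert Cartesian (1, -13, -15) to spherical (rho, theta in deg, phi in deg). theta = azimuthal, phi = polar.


rho = sqrt(1^2 + (-13)^2 + (-15)^2) = 19.8746
theta = atan2(-13, 1) = 274.3987 deg
phi = acos(-15/19.8746) = 139.002 deg

rho = 19.8746, theta = 274.3987 deg, phi = 139.002 deg


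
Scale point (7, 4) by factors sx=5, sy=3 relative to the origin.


Scaling: (x*sx, y*sy) = (7*5, 4*3) = (35, 12)

(35, 12)


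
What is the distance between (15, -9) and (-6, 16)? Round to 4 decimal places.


d = sqrt((-6-15)^2 + (16--9)^2) = 32.6497

32.6497


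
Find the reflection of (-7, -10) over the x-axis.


Reflection across x-axis: (x, y) -> (x, -y)
(-7, -10) -> (-7, 10)

(-7, 10)


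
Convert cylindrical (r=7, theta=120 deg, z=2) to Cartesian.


x = 7 * cos(120) = -3.5
y = 7 * sin(120) = 6.0622
z = 2

(-3.5, 6.0622, 2)


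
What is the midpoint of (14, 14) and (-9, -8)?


Midpoint = ((14+-9)/2, (14+-8)/2) = (2.5, 3)

(2.5, 3)


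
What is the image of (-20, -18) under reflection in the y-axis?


Reflection across y-axis: (x, y) -> (-x, y)
(-20, -18) -> (20, -18)

(20, -18)


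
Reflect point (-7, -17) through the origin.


Reflection through origin: (x, y) -> (-x, -y)
(-7, -17) -> (7, 17)

(7, 17)


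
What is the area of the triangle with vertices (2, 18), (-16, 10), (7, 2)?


Area = |x1(y2-y3) + x2(y3-y1) + x3(y1-y2)| / 2
= |2*(10-2) + -16*(2-18) + 7*(18-10)| / 2
= 164

164


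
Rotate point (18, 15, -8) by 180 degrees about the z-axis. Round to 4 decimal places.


x' = 18*cos(180) - 15*sin(180) = -18
y' = 18*sin(180) + 15*cos(180) = -15
z' = -8

(-18, -15, -8)


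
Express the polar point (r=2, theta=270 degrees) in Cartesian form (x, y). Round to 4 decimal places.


x = 2 * cos(270) = 0
y = 2 * sin(270) = -2

(0, -2)


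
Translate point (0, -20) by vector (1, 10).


Translation: (x+dx, y+dy) = (0+1, -20+10) = (1, -10)

(1, -10)


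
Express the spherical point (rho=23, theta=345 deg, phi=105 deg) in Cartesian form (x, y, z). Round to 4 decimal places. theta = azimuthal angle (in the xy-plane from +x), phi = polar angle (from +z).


x = 23 * sin(105) * cos(345) = 21.4593
y = 23 * sin(105) * sin(345) = -5.75
z = 23 * cos(105) = -5.9528

(21.4593, -5.75, -5.9528)


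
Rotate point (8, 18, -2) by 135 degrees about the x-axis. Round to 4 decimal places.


x' = 8
y' = 18*cos(135) - -2*sin(135) = -11.3137
z' = 18*sin(135) + -2*cos(135) = 14.1421

(8, -11.3137, 14.1421)


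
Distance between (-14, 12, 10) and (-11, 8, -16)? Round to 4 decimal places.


d = sqrt((-11--14)^2 + (8-12)^2 + (-16-10)^2) = 26.4764

26.4764


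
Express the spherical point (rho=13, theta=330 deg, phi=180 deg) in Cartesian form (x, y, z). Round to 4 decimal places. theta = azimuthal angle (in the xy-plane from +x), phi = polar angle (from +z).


x = 13 * sin(180) * cos(330) = 0
y = 13 * sin(180) * sin(330) = 0
z = 13 * cos(180) = -13

(0, 0, -13)


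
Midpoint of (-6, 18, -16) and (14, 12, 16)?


Midpoint = ((-6+14)/2, (18+12)/2, (-16+16)/2) = (4, 15, 0)

(4, 15, 0)


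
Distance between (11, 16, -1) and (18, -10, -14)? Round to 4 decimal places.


d = sqrt((18-11)^2 + (-10-16)^2 + (-14--1)^2) = 29.8998

29.8998


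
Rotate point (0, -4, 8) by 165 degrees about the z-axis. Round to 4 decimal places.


x' = 0*cos(165) - -4*sin(165) = 1.0353
y' = 0*sin(165) + -4*cos(165) = 3.8637
z' = 8

(1.0353, 3.8637, 8)


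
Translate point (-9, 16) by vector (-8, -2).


Translation: (x+dx, y+dy) = (-9+-8, 16+-2) = (-17, 14)

(-17, 14)


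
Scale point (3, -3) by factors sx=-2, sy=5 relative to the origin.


Scaling: (x*sx, y*sy) = (3*-2, -3*5) = (-6, -15)

(-6, -15)


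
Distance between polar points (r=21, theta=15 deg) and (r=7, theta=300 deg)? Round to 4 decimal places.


d = sqrt(r1^2 + r2^2 - 2*r1*r2*cos(t2-t1))
d = sqrt(21^2 + 7^2 - 2*21*7*cos(300-15)) = 20.3447

20.3447


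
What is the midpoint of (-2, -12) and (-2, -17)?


Midpoint = ((-2+-2)/2, (-12+-17)/2) = (-2, -14.5)

(-2, -14.5)


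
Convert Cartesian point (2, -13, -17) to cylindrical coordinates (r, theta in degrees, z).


r = sqrt(2^2 + (-13)^2) = 13.1529
theta = atan2(-13, 2) = 278.7462 deg
z = -17

r = 13.1529, theta = 278.7462 deg, z = -17


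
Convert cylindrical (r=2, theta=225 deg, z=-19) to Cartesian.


x = 2 * cos(225) = -1.4142
y = 2 * sin(225) = -1.4142
z = -19

(-1.4142, -1.4142, -19)


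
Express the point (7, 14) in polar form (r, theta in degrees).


r = sqrt(7^2 + 14^2) = 15.6525
theta = atan2(14, 7) = 63.4349 degrees

r = 15.6525, theta = 63.4349 degrees


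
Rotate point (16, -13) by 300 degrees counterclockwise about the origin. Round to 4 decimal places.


x' = 16*cos(300) - -13*sin(300) = -3.2583
y' = 16*sin(300) + -13*cos(300) = -20.3564

(-3.2583, -20.3564)


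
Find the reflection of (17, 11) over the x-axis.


Reflection across x-axis: (x, y) -> (x, -y)
(17, 11) -> (17, -11)

(17, -11)


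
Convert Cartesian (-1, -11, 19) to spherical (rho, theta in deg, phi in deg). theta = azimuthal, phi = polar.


rho = sqrt((-1)^2 + (-11)^2 + 19^2) = 21.9773
theta = atan2(-11, -1) = 264.8056 deg
phi = acos(19/21.9773) = 30.1709 deg

rho = 21.9773, theta = 264.8056 deg, phi = 30.1709 deg


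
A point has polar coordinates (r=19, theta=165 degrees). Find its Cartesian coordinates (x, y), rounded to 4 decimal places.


x = 19 * cos(165) = -18.3526
y = 19 * sin(165) = 4.9176

(-18.3526, 4.9176)


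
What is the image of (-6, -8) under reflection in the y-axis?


Reflection across y-axis: (x, y) -> (-x, y)
(-6, -8) -> (6, -8)

(6, -8)


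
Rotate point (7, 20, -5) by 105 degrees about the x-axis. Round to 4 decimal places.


x' = 7
y' = 20*cos(105) - -5*sin(105) = -0.3468
z' = 20*sin(105) + -5*cos(105) = 20.6126

(7, -0.3468, 20.6126)


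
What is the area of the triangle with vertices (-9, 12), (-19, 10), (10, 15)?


Area = |x1(y2-y3) + x2(y3-y1) + x3(y1-y2)| / 2
= |-9*(10-15) + -19*(15-12) + 10*(12-10)| / 2
= 4

4


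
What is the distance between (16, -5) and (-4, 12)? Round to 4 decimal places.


d = sqrt((-4-16)^2 + (12--5)^2) = 26.2488

26.2488


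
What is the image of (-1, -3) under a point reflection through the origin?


Reflection through origin: (x, y) -> (-x, -y)
(-1, -3) -> (1, 3)

(1, 3)


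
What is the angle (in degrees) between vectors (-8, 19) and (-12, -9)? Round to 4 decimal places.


dot = -8*-12 + 19*-9 = -75
|u| = 20.6155, |v| = 15
cos(angle) = -0.2425
angle = 104.0362 degrees

104.0362 degrees


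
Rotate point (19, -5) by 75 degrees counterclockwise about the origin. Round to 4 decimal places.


x' = 19*cos(75) - -5*sin(75) = 9.7472
y' = 19*sin(75) + -5*cos(75) = 17.0585

(9.7472, 17.0585)


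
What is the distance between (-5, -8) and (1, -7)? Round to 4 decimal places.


d = sqrt((1--5)^2 + (-7--8)^2) = 6.0828

6.0828


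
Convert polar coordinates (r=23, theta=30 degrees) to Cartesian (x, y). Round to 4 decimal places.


x = 23 * cos(30) = 19.9186
y = 23 * sin(30) = 11.5

(19.9186, 11.5)


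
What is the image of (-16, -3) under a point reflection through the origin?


Reflection through origin: (x, y) -> (-x, -y)
(-16, -3) -> (16, 3)

(16, 3)


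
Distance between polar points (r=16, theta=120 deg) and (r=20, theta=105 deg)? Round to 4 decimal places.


d = sqrt(r1^2 + r2^2 - 2*r1*r2*cos(t2-t1))
d = sqrt(16^2 + 20^2 - 2*16*20*cos(105-120)) = 6.1488

6.1488


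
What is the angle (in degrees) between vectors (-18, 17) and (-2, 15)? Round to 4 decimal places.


dot = -18*-2 + 17*15 = 291
|u| = 24.7588, |v| = 15.1327
cos(angle) = 0.7767
angle = 39.0419 degrees

39.0419 degrees


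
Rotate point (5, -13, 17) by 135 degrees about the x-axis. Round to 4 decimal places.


x' = 5
y' = -13*cos(135) - 17*sin(135) = -2.8284
z' = -13*sin(135) + 17*cos(135) = -21.2132

(5, -2.8284, -21.2132)


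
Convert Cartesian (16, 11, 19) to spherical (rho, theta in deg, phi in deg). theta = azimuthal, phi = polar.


rho = sqrt(16^2 + 11^2 + 19^2) = 27.1662
theta = atan2(11, 16) = 34.5085 deg
phi = acos(19/27.1662) = 45.6211 deg

rho = 27.1662, theta = 34.5085 deg, phi = 45.6211 deg


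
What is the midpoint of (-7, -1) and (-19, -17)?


Midpoint = ((-7+-19)/2, (-1+-17)/2) = (-13, -9)

(-13, -9)


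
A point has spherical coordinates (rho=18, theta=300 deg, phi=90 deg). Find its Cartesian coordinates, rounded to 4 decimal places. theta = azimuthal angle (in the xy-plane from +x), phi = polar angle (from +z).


x = 18 * sin(90) * cos(300) = 9
y = 18 * sin(90) * sin(300) = -15.5885
z = 18 * cos(90) = 0

(9, -15.5885, 0)


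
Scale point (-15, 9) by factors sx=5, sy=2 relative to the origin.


Scaling: (x*sx, y*sy) = (-15*5, 9*2) = (-75, 18)

(-75, 18)


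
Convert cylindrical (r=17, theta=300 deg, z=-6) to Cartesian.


x = 17 * cos(300) = 8.5
y = 17 * sin(300) = -14.7224
z = -6

(8.5, -14.7224, -6)


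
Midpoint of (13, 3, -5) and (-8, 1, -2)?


Midpoint = ((13+-8)/2, (3+1)/2, (-5+-2)/2) = (2.5, 2, -3.5)

(2.5, 2, -3.5)


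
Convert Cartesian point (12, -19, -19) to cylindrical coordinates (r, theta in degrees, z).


r = sqrt(12^2 + (-19)^2) = 22.4722
theta = atan2(-19, 12) = 302.2756 deg
z = -19

r = 22.4722, theta = 302.2756 deg, z = -19


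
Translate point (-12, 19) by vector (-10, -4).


Translation: (x+dx, y+dy) = (-12+-10, 19+-4) = (-22, 15)

(-22, 15)


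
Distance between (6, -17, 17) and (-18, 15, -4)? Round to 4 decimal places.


d = sqrt((-18-6)^2 + (15--17)^2 + (-4-17)^2) = 45.1774

45.1774


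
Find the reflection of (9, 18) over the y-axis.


Reflection across y-axis: (x, y) -> (-x, y)
(9, 18) -> (-9, 18)

(-9, 18)


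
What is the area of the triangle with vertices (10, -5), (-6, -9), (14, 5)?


Area = |x1(y2-y3) + x2(y3-y1) + x3(y1-y2)| / 2
= |10*(-9-5) + -6*(5--5) + 14*(-5--9)| / 2
= 72

72


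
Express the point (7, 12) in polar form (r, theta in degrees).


r = sqrt(7^2 + 12^2) = 13.8924
theta = atan2(12, 7) = 59.7436 degrees

r = 13.8924, theta = 59.7436 degrees


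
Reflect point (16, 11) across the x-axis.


Reflection across x-axis: (x, y) -> (x, -y)
(16, 11) -> (16, -11)

(16, -11)


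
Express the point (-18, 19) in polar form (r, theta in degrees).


r = sqrt((-18)^2 + 19^2) = 26.1725
theta = atan2(19, -18) = 133.4518 degrees

r = 26.1725, theta = 133.4518 degrees


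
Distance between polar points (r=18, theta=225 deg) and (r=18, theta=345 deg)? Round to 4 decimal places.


d = sqrt(r1^2 + r2^2 - 2*r1*r2*cos(t2-t1))
d = sqrt(18^2 + 18^2 - 2*18*18*cos(345-225)) = 31.1769

31.1769


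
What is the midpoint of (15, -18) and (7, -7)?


Midpoint = ((15+7)/2, (-18+-7)/2) = (11, -12.5)

(11, -12.5)


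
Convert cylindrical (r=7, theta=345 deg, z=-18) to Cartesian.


x = 7 * cos(345) = 6.7615
y = 7 * sin(345) = -1.8117
z = -18

(6.7615, -1.8117, -18)


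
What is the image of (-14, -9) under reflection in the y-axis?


Reflection across y-axis: (x, y) -> (-x, y)
(-14, -9) -> (14, -9)

(14, -9)


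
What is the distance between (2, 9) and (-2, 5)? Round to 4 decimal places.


d = sqrt((-2-2)^2 + (5-9)^2) = 5.6569

5.6569


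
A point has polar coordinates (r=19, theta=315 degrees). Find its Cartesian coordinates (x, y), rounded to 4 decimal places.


x = 19 * cos(315) = 13.435
y = 19 * sin(315) = -13.435

(13.435, -13.435)


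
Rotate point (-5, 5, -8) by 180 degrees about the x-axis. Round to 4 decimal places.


x' = -5
y' = 5*cos(180) - -8*sin(180) = -5
z' = 5*sin(180) + -8*cos(180) = 8

(-5, -5, 8)


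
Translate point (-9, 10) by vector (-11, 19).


Translation: (x+dx, y+dy) = (-9+-11, 10+19) = (-20, 29)

(-20, 29)


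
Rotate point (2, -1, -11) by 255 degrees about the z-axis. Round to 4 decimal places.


x' = 2*cos(255) - -1*sin(255) = -1.4836
y' = 2*sin(255) + -1*cos(255) = -1.673
z' = -11

(-1.4836, -1.673, -11)


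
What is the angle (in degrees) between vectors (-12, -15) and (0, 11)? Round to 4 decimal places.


dot = -12*0 + -15*11 = -165
|u| = 19.2094, |v| = 11
cos(angle) = -0.7809
angle = 141.3402 degrees

141.3402 degrees


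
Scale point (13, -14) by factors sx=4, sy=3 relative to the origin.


Scaling: (x*sx, y*sy) = (13*4, -14*3) = (52, -42)

(52, -42)


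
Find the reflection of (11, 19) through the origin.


Reflection through origin: (x, y) -> (-x, -y)
(11, 19) -> (-11, -19)

(-11, -19)


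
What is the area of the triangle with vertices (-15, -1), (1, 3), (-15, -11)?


Area = |x1(y2-y3) + x2(y3-y1) + x3(y1-y2)| / 2
= |-15*(3--11) + 1*(-11--1) + -15*(-1-3)| / 2
= 80

80


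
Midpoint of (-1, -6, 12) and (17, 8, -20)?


Midpoint = ((-1+17)/2, (-6+8)/2, (12+-20)/2) = (8, 1, -4)

(8, 1, -4)


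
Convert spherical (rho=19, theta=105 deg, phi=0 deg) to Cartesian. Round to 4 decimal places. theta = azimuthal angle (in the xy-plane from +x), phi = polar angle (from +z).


x = 19 * sin(0) * cos(105) = 0
y = 19 * sin(0) * sin(105) = 0
z = 19 * cos(0) = 19

(0, 0, 19)


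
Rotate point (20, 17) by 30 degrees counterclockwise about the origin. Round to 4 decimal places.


x' = 20*cos(30) - 17*sin(30) = 8.8205
y' = 20*sin(30) + 17*cos(30) = 24.7224

(8.8205, 24.7224)


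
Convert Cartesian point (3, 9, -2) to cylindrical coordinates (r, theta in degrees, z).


r = sqrt(3^2 + 9^2) = 9.4868
theta = atan2(9, 3) = 71.5651 deg
z = -2

r = 9.4868, theta = 71.5651 deg, z = -2


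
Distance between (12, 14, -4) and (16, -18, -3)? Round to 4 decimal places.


d = sqrt((16-12)^2 + (-18-14)^2 + (-3--4)^2) = 32.2645

32.2645


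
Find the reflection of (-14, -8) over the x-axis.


Reflection across x-axis: (x, y) -> (x, -y)
(-14, -8) -> (-14, 8)

(-14, 8)


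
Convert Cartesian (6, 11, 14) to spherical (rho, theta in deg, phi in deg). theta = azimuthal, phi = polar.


rho = sqrt(6^2 + 11^2 + 14^2) = 18.7883
theta = atan2(11, 6) = 61.3895 deg
phi = acos(14/18.7883) = 41.8285 deg

rho = 18.7883, theta = 61.3895 deg, phi = 41.8285 deg


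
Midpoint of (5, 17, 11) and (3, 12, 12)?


Midpoint = ((5+3)/2, (17+12)/2, (11+12)/2) = (4, 14.5, 11.5)

(4, 14.5, 11.5)


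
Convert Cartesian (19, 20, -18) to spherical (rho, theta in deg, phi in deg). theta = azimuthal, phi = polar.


rho = sqrt(19^2 + 20^2 + (-18)^2) = 32.9393
theta = atan2(20, 19) = 46.4688 deg
phi = acos(-18/32.9393) = 123.1244 deg

rho = 32.9393, theta = 46.4688 deg, phi = 123.1244 deg


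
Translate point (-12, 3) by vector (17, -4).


Translation: (x+dx, y+dy) = (-12+17, 3+-4) = (5, -1)

(5, -1)


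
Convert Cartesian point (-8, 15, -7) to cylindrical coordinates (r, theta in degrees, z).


r = sqrt((-8)^2 + 15^2) = 17
theta = atan2(15, -8) = 118.0725 deg
z = -7

r = 17, theta = 118.0725 deg, z = -7


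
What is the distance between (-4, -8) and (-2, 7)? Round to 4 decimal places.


d = sqrt((-2--4)^2 + (7--8)^2) = 15.1327

15.1327


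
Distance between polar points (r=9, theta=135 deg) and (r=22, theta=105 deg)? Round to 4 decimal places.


d = sqrt(r1^2 + r2^2 - 2*r1*r2*cos(t2-t1))
d = sqrt(9^2 + 22^2 - 2*9*22*cos(105-135)) = 14.9015

14.9015


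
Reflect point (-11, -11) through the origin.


Reflection through origin: (x, y) -> (-x, -y)
(-11, -11) -> (11, 11)

(11, 11)


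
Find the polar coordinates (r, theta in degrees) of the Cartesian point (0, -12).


r = sqrt(0^2 + (-12)^2) = 12
theta = atan2(-12, 0) = 270 degrees

r = 12, theta = 270 degrees


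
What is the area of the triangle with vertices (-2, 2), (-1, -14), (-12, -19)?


Area = |x1(y2-y3) + x2(y3-y1) + x3(y1-y2)| / 2
= |-2*(-14--19) + -1*(-19-2) + -12*(2--14)| / 2
= 90.5

90.5


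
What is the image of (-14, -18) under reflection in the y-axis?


Reflection across y-axis: (x, y) -> (-x, y)
(-14, -18) -> (14, -18)

(14, -18)


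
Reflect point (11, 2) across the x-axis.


Reflection across x-axis: (x, y) -> (x, -y)
(11, 2) -> (11, -2)

(11, -2)


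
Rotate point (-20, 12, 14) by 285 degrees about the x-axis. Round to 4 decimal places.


x' = -20
y' = 12*cos(285) - 14*sin(285) = 16.6288
z' = 12*sin(285) + 14*cos(285) = -7.9676

(-20, 16.6288, -7.9676)


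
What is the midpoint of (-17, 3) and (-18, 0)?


Midpoint = ((-17+-18)/2, (3+0)/2) = (-17.5, 1.5)

(-17.5, 1.5)


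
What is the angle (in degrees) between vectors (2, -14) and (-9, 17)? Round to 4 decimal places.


dot = 2*-9 + -14*17 = -256
|u| = 14.1421, |v| = 19.2354
cos(angle) = -0.9411
angle = 160.2328 degrees

160.2328 degrees


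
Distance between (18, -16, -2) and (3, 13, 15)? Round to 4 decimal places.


d = sqrt((3-18)^2 + (13--16)^2 + (15--2)^2) = 36.8103

36.8103


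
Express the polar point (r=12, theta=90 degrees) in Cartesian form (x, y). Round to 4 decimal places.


x = 12 * cos(90) = 0
y = 12 * sin(90) = 12

(0, 12)


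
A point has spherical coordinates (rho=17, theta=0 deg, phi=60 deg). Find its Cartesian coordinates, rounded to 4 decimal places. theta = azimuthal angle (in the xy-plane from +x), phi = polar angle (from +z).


x = 17 * sin(60) * cos(0) = 14.7224
y = 17 * sin(60) * sin(0) = 0
z = 17 * cos(60) = 8.5

(14.7224, 0, 8.5)


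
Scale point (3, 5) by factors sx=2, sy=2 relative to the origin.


Scaling: (x*sx, y*sy) = (3*2, 5*2) = (6, 10)

(6, 10)


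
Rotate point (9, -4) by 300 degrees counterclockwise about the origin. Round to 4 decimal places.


x' = 9*cos(300) - -4*sin(300) = 1.0359
y' = 9*sin(300) + -4*cos(300) = -9.7942

(1.0359, -9.7942)


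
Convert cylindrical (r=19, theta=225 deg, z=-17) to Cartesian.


x = 19 * cos(225) = -13.435
y = 19 * sin(225) = -13.435
z = -17

(-13.435, -13.435, -17)


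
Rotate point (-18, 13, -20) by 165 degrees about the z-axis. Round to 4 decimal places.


x' = -18*cos(165) - 13*sin(165) = 14.022
y' = -18*sin(165) + 13*cos(165) = -17.2158
z' = -20

(14.022, -17.2158, -20)


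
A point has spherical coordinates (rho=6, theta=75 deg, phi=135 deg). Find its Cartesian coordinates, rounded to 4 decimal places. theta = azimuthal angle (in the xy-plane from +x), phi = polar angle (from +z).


x = 6 * sin(135) * cos(75) = 1.0981
y = 6 * sin(135) * sin(75) = 4.0981
z = 6 * cos(135) = -4.2426

(1.0981, 4.0981, -4.2426)


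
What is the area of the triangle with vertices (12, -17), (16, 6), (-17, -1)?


Area = |x1(y2-y3) + x2(y3-y1) + x3(y1-y2)| / 2
= |12*(6--1) + 16*(-1--17) + -17*(-17-6)| / 2
= 365.5

365.5


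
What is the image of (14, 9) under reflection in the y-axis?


Reflection across y-axis: (x, y) -> (-x, y)
(14, 9) -> (-14, 9)

(-14, 9)


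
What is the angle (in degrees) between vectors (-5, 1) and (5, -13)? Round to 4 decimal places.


dot = -5*5 + 1*-13 = -38
|u| = 5.099, |v| = 13.9284
cos(angle) = -0.5351
angle = 122.3474 degrees

122.3474 degrees


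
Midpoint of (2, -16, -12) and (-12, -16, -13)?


Midpoint = ((2+-12)/2, (-16+-16)/2, (-12+-13)/2) = (-5, -16, -12.5)

(-5, -16, -12.5)


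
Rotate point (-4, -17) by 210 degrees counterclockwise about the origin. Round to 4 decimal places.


x' = -4*cos(210) - -17*sin(210) = -5.0359
y' = -4*sin(210) + -17*cos(210) = 16.7224

(-5.0359, 16.7224)


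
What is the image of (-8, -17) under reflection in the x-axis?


Reflection across x-axis: (x, y) -> (x, -y)
(-8, -17) -> (-8, 17)

(-8, 17)


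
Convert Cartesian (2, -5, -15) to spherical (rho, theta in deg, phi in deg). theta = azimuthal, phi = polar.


rho = sqrt(2^2 + (-5)^2 + (-15)^2) = 15.9374
theta = atan2(-5, 2) = 291.8014 deg
phi = acos(-15/15.9374) = 160.2513 deg

rho = 15.9374, theta = 291.8014 deg, phi = 160.2513 deg


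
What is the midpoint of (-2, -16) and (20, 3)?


Midpoint = ((-2+20)/2, (-16+3)/2) = (9, -6.5)

(9, -6.5)


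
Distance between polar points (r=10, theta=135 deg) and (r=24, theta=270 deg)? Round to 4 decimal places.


d = sqrt(r1^2 + r2^2 - 2*r1*r2*cos(t2-t1))
d = sqrt(10^2 + 24^2 - 2*10*24*cos(270-135)) = 31.8655

31.8655


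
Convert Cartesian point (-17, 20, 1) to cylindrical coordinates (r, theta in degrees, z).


r = sqrt((-17)^2 + 20^2) = 26.2488
theta = atan2(20, -17) = 130.3645 deg
z = 1

r = 26.2488, theta = 130.3645 deg, z = 1


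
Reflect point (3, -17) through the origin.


Reflection through origin: (x, y) -> (-x, -y)
(3, -17) -> (-3, 17)

(-3, 17)


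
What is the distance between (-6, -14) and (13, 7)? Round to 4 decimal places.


d = sqrt((13--6)^2 + (7--14)^2) = 28.3196

28.3196


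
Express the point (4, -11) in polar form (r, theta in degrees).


r = sqrt(4^2 + (-11)^2) = 11.7047
theta = atan2(-11, 4) = 289.9831 degrees

r = 11.7047, theta = 289.9831 degrees


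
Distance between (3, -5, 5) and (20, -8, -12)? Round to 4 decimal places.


d = sqrt((20-3)^2 + (-8--5)^2 + (-12-5)^2) = 24.2281

24.2281


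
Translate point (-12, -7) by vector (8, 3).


Translation: (x+dx, y+dy) = (-12+8, -7+3) = (-4, -4)

(-4, -4)


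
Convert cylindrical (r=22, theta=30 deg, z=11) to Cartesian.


x = 22 * cos(30) = 19.0526
y = 22 * sin(30) = 11
z = 11

(19.0526, 11, 11)


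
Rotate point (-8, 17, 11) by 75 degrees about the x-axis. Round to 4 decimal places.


x' = -8
y' = 17*cos(75) - 11*sin(75) = -6.2253
z' = 17*sin(75) + 11*cos(75) = 19.2677

(-8, -6.2253, 19.2677)


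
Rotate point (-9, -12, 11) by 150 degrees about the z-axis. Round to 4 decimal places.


x' = -9*cos(150) - -12*sin(150) = 13.7942
y' = -9*sin(150) + -12*cos(150) = 5.8923
z' = 11

(13.7942, 5.8923, 11)


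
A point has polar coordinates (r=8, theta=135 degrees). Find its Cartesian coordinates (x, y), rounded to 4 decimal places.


x = 8 * cos(135) = -5.6569
y = 8 * sin(135) = 5.6569

(-5.6569, 5.6569)


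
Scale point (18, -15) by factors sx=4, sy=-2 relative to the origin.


Scaling: (x*sx, y*sy) = (18*4, -15*-2) = (72, 30)

(72, 30)


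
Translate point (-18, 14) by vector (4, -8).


Translation: (x+dx, y+dy) = (-18+4, 14+-8) = (-14, 6)

(-14, 6)


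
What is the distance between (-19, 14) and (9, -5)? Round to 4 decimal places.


d = sqrt((9--19)^2 + (-5-14)^2) = 33.8378

33.8378


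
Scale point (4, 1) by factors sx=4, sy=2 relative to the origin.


Scaling: (x*sx, y*sy) = (4*4, 1*2) = (16, 2)

(16, 2)


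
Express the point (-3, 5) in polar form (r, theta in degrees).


r = sqrt((-3)^2 + 5^2) = 5.831
theta = atan2(5, -3) = 120.9638 degrees

r = 5.831, theta = 120.9638 degrees


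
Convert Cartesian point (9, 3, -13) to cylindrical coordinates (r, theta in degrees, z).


r = sqrt(9^2 + 3^2) = 9.4868
theta = atan2(3, 9) = 18.4349 deg
z = -13

r = 9.4868, theta = 18.4349 deg, z = -13


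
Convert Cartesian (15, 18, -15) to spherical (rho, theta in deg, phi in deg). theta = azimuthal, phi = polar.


rho = sqrt(15^2 + 18^2 + (-15)^2) = 27.8209
theta = atan2(18, 15) = 50.1944 deg
phi = acos(-15/27.8209) = 122.6267 deg

rho = 27.8209, theta = 50.1944 deg, phi = 122.6267 deg


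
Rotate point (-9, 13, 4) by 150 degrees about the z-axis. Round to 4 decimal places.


x' = -9*cos(150) - 13*sin(150) = 1.2942
y' = -9*sin(150) + 13*cos(150) = -15.7583
z' = 4

(1.2942, -15.7583, 4)


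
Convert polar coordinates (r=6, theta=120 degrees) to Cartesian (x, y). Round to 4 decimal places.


x = 6 * cos(120) = -3
y = 6 * sin(120) = 5.1962

(-3, 5.1962)


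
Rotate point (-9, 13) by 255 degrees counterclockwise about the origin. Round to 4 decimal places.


x' = -9*cos(255) - 13*sin(255) = 14.8864
y' = -9*sin(255) + 13*cos(255) = 5.3287

(14.8864, 5.3287)


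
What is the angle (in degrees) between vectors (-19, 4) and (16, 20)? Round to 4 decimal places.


dot = -19*16 + 4*20 = -224
|u| = 19.4165, |v| = 25.6125
cos(angle) = -0.4504
angle = 116.7712 degrees

116.7712 degrees


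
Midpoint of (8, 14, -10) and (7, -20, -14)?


Midpoint = ((8+7)/2, (14+-20)/2, (-10+-14)/2) = (7.5, -3, -12)

(7.5, -3, -12)


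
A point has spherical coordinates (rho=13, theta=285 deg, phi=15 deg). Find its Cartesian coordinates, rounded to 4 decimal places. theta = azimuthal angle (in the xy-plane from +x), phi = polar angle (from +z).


x = 13 * sin(15) * cos(285) = 0.8708
y = 13 * sin(15) * sin(285) = -3.25
z = 13 * cos(15) = 12.557

(0.8708, -3.25, 12.557)


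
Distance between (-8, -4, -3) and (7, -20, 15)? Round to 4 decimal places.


d = sqrt((7--8)^2 + (-20--4)^2 + (15--3)^2) = 28.3725

28.3725


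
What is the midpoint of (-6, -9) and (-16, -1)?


Midpoint = ((-6+-16)/2, (-9+-1)/2) = (-11, -5)

(-11, -5)


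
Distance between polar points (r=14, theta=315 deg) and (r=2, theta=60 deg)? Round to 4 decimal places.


d = sqrt(r1^2 + r2^2 - 2*r1*r2*cos(t2-t1))
d = sqrt(14^2 + 2^2 - 2*14*2*cos(60-315)) = 14.6456

14.6456


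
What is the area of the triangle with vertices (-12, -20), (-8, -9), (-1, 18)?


Area = |x1(y2-y3) + x2(y3-y1) + x3(y1-y2)| / 2
= |-12*(-9-18) + -8*(18--20) + -1*(-20--9)| / 2
= 15.5

15.5


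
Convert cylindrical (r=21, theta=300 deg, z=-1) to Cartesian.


x = 21 * cos(300) = 10.5
y = 21 * sin(300) = -18.1865
z = -1

(10.5, -18.1865, -1)


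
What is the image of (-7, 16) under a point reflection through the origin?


Reflection through origin: (x, y) -> (-x, -y)
(-7, 16) -> (7, -16)

(7, -16)


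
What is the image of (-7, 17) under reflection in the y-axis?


Reflection across y-axis: (x, y) -> (-x, y)
(-7, 17) -> (7, 17)

(7, 17)


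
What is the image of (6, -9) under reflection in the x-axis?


Reflection across x-axis: (x, y) -> (x, -y)
(6, -9) -> (6, 9)

(6, 9)


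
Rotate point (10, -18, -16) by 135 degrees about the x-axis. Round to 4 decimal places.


x' = 10
y' = -18*cos(135) - -16*sin(135) = 24.0416
z' = -18*sin(135) + -16*cos(135) = -1.4142

(10, 24.0416, -1.4142)


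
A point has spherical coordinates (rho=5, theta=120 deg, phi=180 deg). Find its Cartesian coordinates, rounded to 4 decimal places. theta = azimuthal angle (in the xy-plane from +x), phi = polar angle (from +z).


x = 5 * sin(180) * cos(120) = 0
y = 5 * sin(180) * sin(120) = 0
z = 5 * cos(180) = -5

(0, 0, -5)


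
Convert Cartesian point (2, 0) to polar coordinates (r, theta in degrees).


r = sqrt(2^2 + 0^2) = 2
theta = atan2(0, 2) = 0 degrees

r = 2, theta = 0 degrees


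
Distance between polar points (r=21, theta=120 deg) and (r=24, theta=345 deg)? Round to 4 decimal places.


d = sqrt(r1^2 + r2^2 - 2*r1*r2*cos(t2-t1))
d = sqrt(21^2 + 24^2 - 2*21*24*cos(345-120)) = 41.5904

41.5904


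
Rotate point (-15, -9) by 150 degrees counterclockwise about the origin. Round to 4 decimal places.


x' = -15*cos(150) - -9*sin(150) = 17.4904
y' = -15*sin(150) + -9*cos(150) = 0.2942

(17.4904, 0.2942)


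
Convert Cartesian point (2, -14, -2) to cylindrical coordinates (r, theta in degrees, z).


r = sqrt(2^2 + (-14)^2) = 14.1421
theta = atan2(-14, 2) = 278.1301 deg
z = -2

r = 14.1421, theta = 278.1301 deg, z = -2


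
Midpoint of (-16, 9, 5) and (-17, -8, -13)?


Midpoint = ((-16+-17)/2, (9+-8)/2, (5+-13)/2) = (-16.5, 0.5, -4)

(-16.5, 0.5, -4)


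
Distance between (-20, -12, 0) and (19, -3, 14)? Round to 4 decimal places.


d = sqrt((19--20)^2 + (-3--12)^2 + (14-0)^2) = 42.4028

42.4028


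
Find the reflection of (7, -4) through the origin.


Reflection through origin: (x, y) -> (-x, -y)
(7, -4) -> (-7, 4)

(-7, 4)


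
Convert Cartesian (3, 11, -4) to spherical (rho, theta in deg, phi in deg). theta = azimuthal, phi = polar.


rho = sqrt(3^2 + 11^2 + (-4)^2) = 12.083
theta = atan2(11, 3) = 74.7449 deg
phi = acos(-4/12.083) = 109.3321 deg

rho = 12.083, theta = 74.7449 deg, phi = 109.3321 deg
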